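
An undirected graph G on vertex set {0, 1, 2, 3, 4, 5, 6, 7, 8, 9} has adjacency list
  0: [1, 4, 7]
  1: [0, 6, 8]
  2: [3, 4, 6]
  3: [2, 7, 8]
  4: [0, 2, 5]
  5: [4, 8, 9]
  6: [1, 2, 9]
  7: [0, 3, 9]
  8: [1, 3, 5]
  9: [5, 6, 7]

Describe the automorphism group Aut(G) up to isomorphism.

S_5

G is 3-regular on 10 vertices with no triangles and no 4-cycles (girth 5): this is the Petersen graph. It is a classical fact that the Petersen graph has automorphism group S_5 (order 120), arising from its description as the Kneser graph K(5,2).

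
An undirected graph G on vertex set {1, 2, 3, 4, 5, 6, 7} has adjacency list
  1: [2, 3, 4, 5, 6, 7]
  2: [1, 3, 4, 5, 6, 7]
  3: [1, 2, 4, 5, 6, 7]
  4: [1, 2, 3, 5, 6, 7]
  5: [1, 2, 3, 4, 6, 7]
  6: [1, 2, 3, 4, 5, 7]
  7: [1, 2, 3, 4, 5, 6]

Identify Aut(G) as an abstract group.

S_7

All 7 vertices are pairwise adjacent: G = K_7. Every bijection on the vertex set is an automorphism of K_7; hence Aut(K_7) ≅ S_7, order 5040.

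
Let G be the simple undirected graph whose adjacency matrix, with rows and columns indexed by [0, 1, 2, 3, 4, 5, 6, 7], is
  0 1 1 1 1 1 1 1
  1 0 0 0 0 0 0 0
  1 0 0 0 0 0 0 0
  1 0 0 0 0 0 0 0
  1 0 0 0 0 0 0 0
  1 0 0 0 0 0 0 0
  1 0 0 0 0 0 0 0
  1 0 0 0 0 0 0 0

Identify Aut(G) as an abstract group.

Vertex 0 has degree 7 and every other vertex has degree 1, so G is the star K_{1,7} with centre 0. Any automorphism fixes the centre and permutes the 7 leaves freely, so Aut(G) ≅ S_7 of order 7! = 5040.

the symmetric group on 7 letters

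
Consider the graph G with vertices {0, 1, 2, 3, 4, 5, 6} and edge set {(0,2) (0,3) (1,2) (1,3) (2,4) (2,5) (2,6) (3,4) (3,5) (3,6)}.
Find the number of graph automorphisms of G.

The vertices split by degree into {2, 3} (degree 5) and {0, 1, 4, 5, 6} (degree 2); every edge runs between the two parts, so G is the complete bipartite graph K_{2,5}. Automorphisms preserve the bipartition setwise (since the parts differ in size) and act as S_5 × S_2 within it; |Aut| = 240.

240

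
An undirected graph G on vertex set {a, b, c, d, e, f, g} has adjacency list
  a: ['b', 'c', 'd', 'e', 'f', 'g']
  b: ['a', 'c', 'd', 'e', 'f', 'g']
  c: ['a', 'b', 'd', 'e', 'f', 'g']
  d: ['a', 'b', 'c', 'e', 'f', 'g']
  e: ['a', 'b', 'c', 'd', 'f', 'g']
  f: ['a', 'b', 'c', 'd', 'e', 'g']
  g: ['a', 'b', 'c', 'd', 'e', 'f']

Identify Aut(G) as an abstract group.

S_7

Every vertex has degree 6, so G is the complete graph K_7. Any permutation of the 7 vertices preserves K_7, so Aut(K_7) = S_7 of order 7! = 5040.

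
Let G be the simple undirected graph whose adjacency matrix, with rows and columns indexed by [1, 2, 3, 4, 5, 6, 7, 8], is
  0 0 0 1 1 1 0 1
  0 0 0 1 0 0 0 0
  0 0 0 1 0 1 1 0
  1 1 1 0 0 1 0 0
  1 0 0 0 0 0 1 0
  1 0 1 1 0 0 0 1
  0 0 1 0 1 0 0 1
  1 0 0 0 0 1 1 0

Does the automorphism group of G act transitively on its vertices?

Vertex 2 is the only vertex of degree 1, so every automorphism fixes it; G is not vertex-transitive.

No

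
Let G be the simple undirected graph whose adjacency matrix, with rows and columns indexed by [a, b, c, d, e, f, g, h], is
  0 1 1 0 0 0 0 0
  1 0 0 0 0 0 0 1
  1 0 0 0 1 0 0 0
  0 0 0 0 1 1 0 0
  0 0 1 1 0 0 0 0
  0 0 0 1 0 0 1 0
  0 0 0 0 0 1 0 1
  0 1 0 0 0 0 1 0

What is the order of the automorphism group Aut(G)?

Every vertex has degree 2 and the graph is connected, so G is the 8-cycle C_8. C_8 has 8 rotations and 8 reflections, so Aut(C_8) ≅ D_8 of order 16.

16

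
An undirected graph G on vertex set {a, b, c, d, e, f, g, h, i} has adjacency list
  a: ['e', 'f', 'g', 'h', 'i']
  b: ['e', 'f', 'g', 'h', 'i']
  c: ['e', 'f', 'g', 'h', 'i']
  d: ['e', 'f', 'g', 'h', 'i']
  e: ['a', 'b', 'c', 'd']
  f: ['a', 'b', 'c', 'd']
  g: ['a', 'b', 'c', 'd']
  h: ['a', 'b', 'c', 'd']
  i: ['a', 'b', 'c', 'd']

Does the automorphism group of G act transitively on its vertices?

No

Automorphisms preserve degree, but G has vertices of degree 4 and vertices of degree 5; no automorphism maps one to the other, so G is not vertex-transitive.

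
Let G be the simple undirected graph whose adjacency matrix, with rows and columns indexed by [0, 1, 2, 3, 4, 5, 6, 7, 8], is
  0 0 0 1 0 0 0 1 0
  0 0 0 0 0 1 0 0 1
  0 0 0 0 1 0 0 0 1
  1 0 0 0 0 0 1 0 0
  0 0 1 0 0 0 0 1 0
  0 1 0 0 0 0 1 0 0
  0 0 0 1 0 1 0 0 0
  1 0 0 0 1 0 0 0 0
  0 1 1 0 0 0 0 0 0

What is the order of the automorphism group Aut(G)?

18

Every vertex has degree 2 and the graph is connected, so G is the 9-cycle C_9. C_9 has 9 rotations and 9 reflections, so Aut(C_9) ≅ D_9 of order 18.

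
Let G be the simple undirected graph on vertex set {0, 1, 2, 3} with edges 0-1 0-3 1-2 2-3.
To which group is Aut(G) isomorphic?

(S_2 × S_2) ⋊ Z_2

G is 2-regular and bipartite with parts {1, 3} and {0, 2} (each part is independent and every cross-pair is an edge), so G = K_{2,2}. Each part can be permuted independently (S_2 × S_2) and the two equal-size parts can also be swapped, giving (S_2 × S_2) ⋊ Z_2 of order 2·(2!)² = 8.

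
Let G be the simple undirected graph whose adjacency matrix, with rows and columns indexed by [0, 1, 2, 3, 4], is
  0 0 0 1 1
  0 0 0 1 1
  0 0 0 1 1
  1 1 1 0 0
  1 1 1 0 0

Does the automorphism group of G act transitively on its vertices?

No

Automorphisms preserve degree, but G has vertices of degree 2 and vertices of degree 3; no automorphism maps one to the other, so G is not vertex-transitive.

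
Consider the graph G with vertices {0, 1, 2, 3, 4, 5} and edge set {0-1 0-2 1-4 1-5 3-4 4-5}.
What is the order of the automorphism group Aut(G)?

Degrees alone do not determine every vertex (e.g. 0 and 5 both have degree 2), but their neighbour-degree multisets differ: N(0) has degrees [1, 3] while N(5) has degrees [3, 3]. Repeating this refinement separates all vertices, so the only automorphism is the identity.

1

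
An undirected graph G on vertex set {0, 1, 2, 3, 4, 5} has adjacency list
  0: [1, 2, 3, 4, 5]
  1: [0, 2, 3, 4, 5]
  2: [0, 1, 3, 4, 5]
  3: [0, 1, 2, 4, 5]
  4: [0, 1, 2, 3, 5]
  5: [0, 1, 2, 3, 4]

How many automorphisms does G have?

Every vertex has degree 5, so G is the complete graph K_6. Any permutation of the 6 vertices preserves K_6, so Aut(K_6) = S_6 of order 6! = 720.

720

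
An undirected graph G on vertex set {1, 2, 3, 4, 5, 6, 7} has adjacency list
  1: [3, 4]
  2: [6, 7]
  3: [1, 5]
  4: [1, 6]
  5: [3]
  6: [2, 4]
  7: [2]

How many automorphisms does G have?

The degree sequence is [2, 2, 2, 2, 1, 2, 1]; the two degree-1 vertices 5 and 7 are the ends of a path, so G = P_7. The only nontrivial automorphism of a path is the end-to-end reflection, so Aut(G) ≅ Z_2.

2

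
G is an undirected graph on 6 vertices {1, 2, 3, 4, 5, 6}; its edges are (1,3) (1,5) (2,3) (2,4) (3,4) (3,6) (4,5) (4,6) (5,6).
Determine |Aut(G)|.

1

Degrees alone do not determine every vertex (e.g. 1 and 2 both have degree 2), but their neighbour-degree multisets differ: N(1) has degrees [3, 4] while N(2) has degrees [4, 4]. Repeating this refinement separates all vertices, so the only automorphism is the identity.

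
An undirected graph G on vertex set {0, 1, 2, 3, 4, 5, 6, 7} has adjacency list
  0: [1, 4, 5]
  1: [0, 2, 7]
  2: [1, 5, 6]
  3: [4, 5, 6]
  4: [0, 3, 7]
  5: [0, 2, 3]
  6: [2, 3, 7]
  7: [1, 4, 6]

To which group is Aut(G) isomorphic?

G is 3-regular and bipartite on 2^3 = 8 vertices with girth 4; it is the hypercube graph Q_3. Aut(Q_3) consists of the signed permutations of the 3 coordinate axes: 3! permutations times 2^3 sign flips, so |Aut| = 2^3·3! = 48.

Z_2^3 ⋊ S_3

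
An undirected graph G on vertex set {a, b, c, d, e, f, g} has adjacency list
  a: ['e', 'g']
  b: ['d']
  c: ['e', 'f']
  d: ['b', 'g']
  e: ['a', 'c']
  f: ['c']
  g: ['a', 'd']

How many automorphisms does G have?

2

The degree sequence is [2, 1, 2, 2, 2, 1, 2]; the two degree-1 vertices b and f are the ends of a path, so G = P_7. A path has exactly one nontrivial symmetry — reversal — giving Aut(G) of order 2.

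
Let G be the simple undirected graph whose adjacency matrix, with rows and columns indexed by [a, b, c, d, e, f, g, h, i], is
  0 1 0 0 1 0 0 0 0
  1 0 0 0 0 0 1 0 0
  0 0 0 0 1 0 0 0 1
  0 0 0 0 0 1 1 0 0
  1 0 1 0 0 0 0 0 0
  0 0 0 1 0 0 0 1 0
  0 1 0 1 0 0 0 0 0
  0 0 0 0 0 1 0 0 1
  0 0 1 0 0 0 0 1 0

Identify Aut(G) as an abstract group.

G is 2-regular and connected on 9 vertices, i.e. the cycle C_9. The automorphisms of the 9-cycle are exactly the symmetries of a regular 9-gon: the dihedral group D_9, |D_9| = 18.

D_9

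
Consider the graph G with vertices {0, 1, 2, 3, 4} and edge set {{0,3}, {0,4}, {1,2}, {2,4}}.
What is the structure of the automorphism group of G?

The degree sequence is [2, 1, 2, 1, 2]; the two degree-1 vertices 1 and 3 are the ends of a path, so G = P_5. A path has exactly one nontrivial symmetry — reversal — giving Aut(G) of order 2.

C_2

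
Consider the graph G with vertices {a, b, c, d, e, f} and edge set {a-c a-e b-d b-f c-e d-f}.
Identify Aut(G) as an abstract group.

D_3 ≀ Z_2

G has two connected components, {b, d, f} and {a, c, e}; each is 2-regular, so G = C_3 ⊔ C_3. Aut of a disjoint union of two copies of C_3 is the wreath product D_3 ≀ Z_2, of order 2·6² = 72.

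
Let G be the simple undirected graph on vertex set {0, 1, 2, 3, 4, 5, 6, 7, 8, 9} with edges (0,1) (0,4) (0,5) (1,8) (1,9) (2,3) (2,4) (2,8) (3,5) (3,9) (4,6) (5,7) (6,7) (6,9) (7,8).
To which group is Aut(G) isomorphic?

S_5

G is 3-regular on 10 vertices with no triangles and no 4-cycles (girth 5): this is the Petersen graph. Viewing the Petersen graph as the Kneser graph K(5,2) — vertices are 2-subsets of {1,…,5}, edges join disjoint pairs — its automorphisms are exactly the permutations of the 5-element set, so Aut ≅ S_5 of order 120.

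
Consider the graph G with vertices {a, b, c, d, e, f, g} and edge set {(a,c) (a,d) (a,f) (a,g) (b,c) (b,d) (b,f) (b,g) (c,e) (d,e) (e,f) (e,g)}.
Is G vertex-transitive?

Automorphisms preserve degree, but G has vertices of degree 3 and vertices of degree 4; no automorphism maps one to the other, so G is not vertex-transitive.

No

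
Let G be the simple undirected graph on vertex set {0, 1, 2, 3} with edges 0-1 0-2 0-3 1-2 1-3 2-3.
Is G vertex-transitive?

All 4 vertices are pairwise adjacent: G = K_4. Any permutation of the 4 vertices preserves K_4, so Aut(K_4) = S_4 of order 4! = 24. This group acts transitively on the 4 vertices.

Yes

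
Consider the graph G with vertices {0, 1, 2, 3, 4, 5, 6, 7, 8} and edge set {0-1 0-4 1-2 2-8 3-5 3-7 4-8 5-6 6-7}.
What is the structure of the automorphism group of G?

D_5 × D_4

G has two connected components, {0, 1, 2, 4, 8} and {3, 5, 6, 7}; each is 2-regular, so G = C_5 ⊔ C_4. The components are non-isomorphic (different sizes), so Aut(G) = Aut(C_5) × Aut(C_4) = D_5 × D_4 of order 10·8 = 80.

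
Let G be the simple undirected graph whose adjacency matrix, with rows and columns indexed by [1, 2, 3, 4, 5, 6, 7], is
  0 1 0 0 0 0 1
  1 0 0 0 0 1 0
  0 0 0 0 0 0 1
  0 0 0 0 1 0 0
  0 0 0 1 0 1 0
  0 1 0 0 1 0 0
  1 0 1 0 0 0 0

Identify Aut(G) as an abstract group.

The degree sequence is [2, 2, 1, 1, 2, 2, 2]; the two degree-1 vertices 3 and 4 are the ends of a path, so G = P_7. A path has exactly one nontrivial symmetry — reversal — giving Aut(G) of order 2.

the cyclic group of order 2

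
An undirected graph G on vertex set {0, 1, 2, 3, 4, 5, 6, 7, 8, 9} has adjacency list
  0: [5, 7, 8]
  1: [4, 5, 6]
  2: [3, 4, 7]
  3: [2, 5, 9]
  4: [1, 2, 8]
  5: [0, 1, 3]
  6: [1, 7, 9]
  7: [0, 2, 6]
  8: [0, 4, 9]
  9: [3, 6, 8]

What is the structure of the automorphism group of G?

G is 3-regular on 10 vertices with no triangles and no 4-cycles (girth 5): this is the Petersen graph. Viewing the Petersen graph as the Kneser graph K(5,2) — vertices are 2-subsets of {1,…,5}, edges join disjoint pairs — its automorphisms are exactly the permutations of the 5-element set, so Aut ≅ S_5 of order 120.

the symmetric group S_5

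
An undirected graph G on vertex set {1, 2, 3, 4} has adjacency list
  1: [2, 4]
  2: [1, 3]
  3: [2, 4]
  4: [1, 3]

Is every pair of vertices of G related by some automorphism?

G is 2-regular and bipartite on 2^2 = 4 vertices with girth 4; it is the hypercube graph Q_2. Aut(Q_2) consists of the signed permutations of the 2 coordinate axes: 2! permutations times 2^2 sign flips, so |Aut| = 2^2·2! = 8. Under this action every vertex can be carried to every other, so G is vertex-transitive.

Yes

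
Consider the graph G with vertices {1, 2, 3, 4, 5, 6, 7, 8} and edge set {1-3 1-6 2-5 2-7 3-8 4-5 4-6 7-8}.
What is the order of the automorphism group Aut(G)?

16

Every vertex has degree 2 and the graph is connected, so G is the 8-cycle C_8. C_8 has 8 rotations and 8 reflections, so Aut(C_8) ≅ D_8 of order 16.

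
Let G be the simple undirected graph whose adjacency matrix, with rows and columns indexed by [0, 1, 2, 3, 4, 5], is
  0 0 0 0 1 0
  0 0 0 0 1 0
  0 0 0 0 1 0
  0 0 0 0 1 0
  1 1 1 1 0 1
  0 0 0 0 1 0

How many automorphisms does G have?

120

Vertex 4 has degree 5 and every other vertex has degree 1, so G is the star K_{1,5} with centre 4. The 5 leaves are pairwise interchangeable while the centre is fixed, giving Aut(G) = S_5.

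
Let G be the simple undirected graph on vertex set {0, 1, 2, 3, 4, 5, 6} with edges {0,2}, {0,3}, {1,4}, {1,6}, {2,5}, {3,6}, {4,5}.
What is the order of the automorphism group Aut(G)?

G is 2-regular and connected on 7 vertices, i.e. the cycle C_7. The automorphisms of the 7-cycle are exactly the symmetries of a regular 7-gon: the dihedral group D_7, |D_7| = 14.

14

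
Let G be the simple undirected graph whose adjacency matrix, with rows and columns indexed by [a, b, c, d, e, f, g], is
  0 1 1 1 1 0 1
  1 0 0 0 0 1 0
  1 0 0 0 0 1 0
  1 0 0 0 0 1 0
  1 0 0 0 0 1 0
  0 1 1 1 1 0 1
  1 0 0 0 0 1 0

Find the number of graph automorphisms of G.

240

The vertices split by degree into {a, f} (degree 5) and {b, c, d, e, g} (degree 2); every edge runs between the two parts, so G is the complete bipartite graph K_{2,5}. The parts have unequal sizes, so no automorphism swaps them; each part is permuted independently, giving S_2 × S_5 of order 2!·5! = 240.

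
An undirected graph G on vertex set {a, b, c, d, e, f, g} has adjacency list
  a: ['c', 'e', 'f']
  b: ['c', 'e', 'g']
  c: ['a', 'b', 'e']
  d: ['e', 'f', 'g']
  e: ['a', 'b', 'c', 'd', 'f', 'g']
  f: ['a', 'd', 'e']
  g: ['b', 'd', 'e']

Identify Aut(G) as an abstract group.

Vertex e is the unique vertex of degree 6; the remaining 6 vertices each have degree 3 and induce a cycle, so G is the wheel on 7 vertices with hub e. Every automorphism fixes the hub and acts on the rim 6-cycle, so Aut(G) ≅ Aut(C_6) = D_6 of order 12.

the dihedral group of order 12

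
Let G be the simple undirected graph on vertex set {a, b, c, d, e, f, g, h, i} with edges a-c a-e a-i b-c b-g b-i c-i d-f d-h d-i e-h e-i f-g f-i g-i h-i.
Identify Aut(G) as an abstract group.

Vertex i is the unique vertex of degree 8; the remaining 8 vertices each have degree 3 and induce a cycle, so G is the wheel on 9 vertices with hub i. With the hub fixed, the remaining symmetry is that of the rim cycle C_8, giving the dihedral group D_8.

the dihedral group of order 16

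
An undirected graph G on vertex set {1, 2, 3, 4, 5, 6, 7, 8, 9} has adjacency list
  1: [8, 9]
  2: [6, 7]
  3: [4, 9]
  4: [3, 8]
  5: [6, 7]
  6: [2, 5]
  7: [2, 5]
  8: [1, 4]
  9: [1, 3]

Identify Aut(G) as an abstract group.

D_5 × D_4

G has two connected components, {1, 3, 4, 8, 9} and {2, 5, 6, 7}; each is 2-regular, so G = C_5 ⊔ C_4. No automorphism exchanges components of different sizes, hence Aut(G) is the direct product D_5 × D_4, order 80.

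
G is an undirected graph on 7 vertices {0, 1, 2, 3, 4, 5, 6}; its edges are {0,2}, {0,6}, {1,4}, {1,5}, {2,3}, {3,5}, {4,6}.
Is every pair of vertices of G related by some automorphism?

G is 2-regular and connected on 7 vertices, i.e. the cycle C_7. C_7 has 7 rotations and 7 reflections, so Aut(C_7) ≅ D_7 of order 14. Under this action every vertex can be carried to every other, so G is vertex-transitive.

Yes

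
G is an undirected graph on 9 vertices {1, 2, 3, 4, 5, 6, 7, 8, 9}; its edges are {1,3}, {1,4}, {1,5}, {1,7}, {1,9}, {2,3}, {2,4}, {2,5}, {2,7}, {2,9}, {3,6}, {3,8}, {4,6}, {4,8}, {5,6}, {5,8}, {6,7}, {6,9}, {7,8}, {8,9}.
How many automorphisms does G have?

2880

The vertices split by degree into {1, 2, 6, 8} (degree 5) and {3, 4, 5, 7, 9} (degree 4); every edge runs between the two parts, so G is the complete bipartite graph K_{4,5}. Automorphisms preserve the bipartition setwise (since the parts differ in size) and act as S_5 × S_4 within it; |Aut| = 2880.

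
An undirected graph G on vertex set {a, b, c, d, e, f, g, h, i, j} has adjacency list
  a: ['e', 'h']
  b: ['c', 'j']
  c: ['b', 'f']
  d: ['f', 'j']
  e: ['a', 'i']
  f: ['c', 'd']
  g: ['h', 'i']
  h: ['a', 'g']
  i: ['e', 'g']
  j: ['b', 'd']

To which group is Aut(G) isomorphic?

G has two connected components, {b, c, d, f, j} and {a, e, g, h, i}; each is 2-regular, so G = C_5 ⊔ C_5. Aut of a disjoint union of two copies of C_5 is the wreath product D_5 ≀ Z_2, of order 2·10² = 200.

D_5 ≀ Z_2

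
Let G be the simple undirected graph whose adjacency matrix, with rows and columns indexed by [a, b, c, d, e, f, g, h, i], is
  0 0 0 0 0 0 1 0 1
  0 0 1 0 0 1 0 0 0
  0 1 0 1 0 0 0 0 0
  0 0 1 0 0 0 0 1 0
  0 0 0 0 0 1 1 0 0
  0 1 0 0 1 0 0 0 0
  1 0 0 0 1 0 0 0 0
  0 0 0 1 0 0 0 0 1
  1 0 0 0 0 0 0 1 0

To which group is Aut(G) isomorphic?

G is 2-regular and connected on 9 vertices, i.e. the cycle C_9. C_9 has 9 rotations and 9 reflections, so Aut(C_9) ≅ D_9 of order 18.

D_9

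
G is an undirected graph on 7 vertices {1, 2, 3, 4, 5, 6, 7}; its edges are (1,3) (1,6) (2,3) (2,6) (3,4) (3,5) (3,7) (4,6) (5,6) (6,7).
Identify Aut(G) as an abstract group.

S_5 × S_2

The vertices split by degree into {3, 6} (degree 5) and {1, 2, 4, 5, 7} (degree 2); every edge runs between the two parts, so G is the complete bipartite graph K_{2,5}. The parts have unequal sizes, so no automorphism swaps them; each part is permuted independently, giving S_5 × S_2 of order 5!·2! = 240.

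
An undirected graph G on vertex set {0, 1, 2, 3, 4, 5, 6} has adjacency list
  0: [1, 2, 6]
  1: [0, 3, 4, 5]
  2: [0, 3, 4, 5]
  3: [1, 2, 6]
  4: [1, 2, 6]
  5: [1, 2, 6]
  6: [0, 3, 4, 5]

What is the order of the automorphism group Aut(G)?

144

The vertices split by degree into {1, 2, 6} (degree 4) and {0, 3, 4, 5} (degree 3); every edge runs between the two parts, so G is the complete bipartite graph K_{3,4}. Automorphisms preserve the bipartition setwise (since the parts differ in size) and act as S_4 × S_3 within it; |Aut| = 144.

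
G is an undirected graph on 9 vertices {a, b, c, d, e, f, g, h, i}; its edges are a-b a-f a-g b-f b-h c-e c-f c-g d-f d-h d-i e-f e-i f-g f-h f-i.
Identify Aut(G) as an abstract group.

Vertex f is the unique vertex of degree 8; the remaining 8 vertices each have degree 3 and induce a cycle, so G is the wheel on 9 vertices with hub f. With the hub fixed, the remaining symmetry is that of the rim cycle C_8, giving the dihedral group D_8.

the dihedral group of order 16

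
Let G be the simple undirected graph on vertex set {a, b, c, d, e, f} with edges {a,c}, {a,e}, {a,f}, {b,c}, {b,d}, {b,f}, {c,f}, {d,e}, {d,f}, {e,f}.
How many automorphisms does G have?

10

Vertex f is the unique vertex of degree 5; the remaining 5 vertices each have degree 3 and induce a cycle, so G is the wheel on 6 vertices with hub f. Every automorphism fixes the hub and acts on the rim 5-cycle, so Aut(G) ≅ Aut(C_5) = D_5 of order 10.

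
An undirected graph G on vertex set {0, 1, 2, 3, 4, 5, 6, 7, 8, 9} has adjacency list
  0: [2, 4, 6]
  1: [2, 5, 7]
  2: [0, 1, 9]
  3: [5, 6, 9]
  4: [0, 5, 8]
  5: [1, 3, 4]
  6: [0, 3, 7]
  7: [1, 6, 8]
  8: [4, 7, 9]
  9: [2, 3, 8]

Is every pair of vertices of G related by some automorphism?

G is 3-regular on 10 vertices with no triangles and no 4-cycles (girth 5): this is the Petersen graph. Viewing the Petersen graph as the Kneser graph K(5,2) — vertices are 2-subsets of {1,…,5}, edges join disjoint pairs — its automorphisms are exactly the permutations of the 5-element set, so Aut ≅ S_5 of order 120. This group acts transitively on the 10 vertices.

Yes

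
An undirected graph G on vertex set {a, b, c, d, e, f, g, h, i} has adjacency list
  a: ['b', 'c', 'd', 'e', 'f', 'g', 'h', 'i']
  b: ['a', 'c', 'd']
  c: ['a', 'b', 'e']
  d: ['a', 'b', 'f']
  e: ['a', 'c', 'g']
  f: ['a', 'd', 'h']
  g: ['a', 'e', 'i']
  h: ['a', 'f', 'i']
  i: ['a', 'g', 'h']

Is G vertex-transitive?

No

Vertex a is the only vertex of degree 8, so every automorphism fixes it; G is not vertex-transitive.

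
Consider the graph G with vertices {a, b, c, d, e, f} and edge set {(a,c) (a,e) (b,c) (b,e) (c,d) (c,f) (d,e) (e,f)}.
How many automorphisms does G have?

48

The vertices split by degree into {c, e} (degree 4) and {a, b, d, f} (degree 2); every edge runs between the two parts, so G is the complete bipartite graph K_{2,4}. Automorphisms preserve the bipartition setwise (since the parts differ in size) and act as S_2 × S_4 within it; |Aut| = 48.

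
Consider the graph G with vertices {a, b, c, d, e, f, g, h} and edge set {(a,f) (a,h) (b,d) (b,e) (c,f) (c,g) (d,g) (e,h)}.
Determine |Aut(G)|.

16

Every vertex has degree 2 and the graph is connected, so G is the 8-cycle C_8. The automorphisms of the 8-cycle are exactly the symmetries of a regular 8-gon: the dihedral group D_8, |D_8| = 16.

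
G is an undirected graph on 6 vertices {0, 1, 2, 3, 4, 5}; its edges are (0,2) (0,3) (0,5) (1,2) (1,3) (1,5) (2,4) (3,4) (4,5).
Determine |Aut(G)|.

G is 3-regular and bipartite with parts {2, 3, 5} and {0, 1, 4} (each part is independent and every cross-pair is an edge), so G = K_{3,3}. Each part can be permuted independently (S_3 × S_3) and the two equal-size parts can also be swapped, giving (S_3 × S_3) ⋊ Z_2 of order 2·(3!)² = 72.

72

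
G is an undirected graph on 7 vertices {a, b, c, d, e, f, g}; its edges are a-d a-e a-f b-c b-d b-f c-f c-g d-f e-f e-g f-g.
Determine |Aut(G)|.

Vertex f is the unique vertex of degree 6; the remaining 6 vertices each have degree 3 and induce a cycle, so G is the wheel on 7 vertices with hub f. Every automorphism fixes the hub and acts on the rim 6-cycle, so Aut(G) ≅ Aut(C_6) = D_6 of order 12.

12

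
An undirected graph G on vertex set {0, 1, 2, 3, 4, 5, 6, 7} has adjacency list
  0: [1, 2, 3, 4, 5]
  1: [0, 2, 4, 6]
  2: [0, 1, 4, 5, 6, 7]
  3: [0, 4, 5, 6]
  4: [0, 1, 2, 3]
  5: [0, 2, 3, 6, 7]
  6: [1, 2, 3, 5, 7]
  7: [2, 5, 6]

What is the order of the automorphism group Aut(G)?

1

Degrees alone do not determine every vertex (e.g. 0 and 5 both have degree 5), but their neighbour-degree multisets differ: N(0) has degrees [4, 4, 4, 5, 6] while N(5) has degrees [3, 4, 5, 5, 6]. Repeating this refinement separates all vertices, so the only automorphism is the identity.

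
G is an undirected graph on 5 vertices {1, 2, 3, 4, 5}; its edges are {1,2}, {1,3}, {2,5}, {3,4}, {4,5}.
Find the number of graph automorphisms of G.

10

G is 2-regular and connected on 5 vertices, i.e. the cycle C_5. The automorphisms of the 5-cycle are exactly the symmetries of a regular 5-gon: the dihedral group D_5, |D_5| = 10.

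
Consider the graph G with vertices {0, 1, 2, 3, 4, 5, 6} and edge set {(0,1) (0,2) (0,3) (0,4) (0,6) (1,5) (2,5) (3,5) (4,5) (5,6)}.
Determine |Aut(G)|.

The vertices split by degree into {0, 5} (degree 5) and {1, 2, 3, 4, 6} (degree 2); every edge runs between the two parts, so G is the complete bipartite graph K_{2,5}. The parts have unequal sizes, so no automorphism swaps them; each part is permuted independently, giving S_2 × S_5 of order 2!·5! = 240.

240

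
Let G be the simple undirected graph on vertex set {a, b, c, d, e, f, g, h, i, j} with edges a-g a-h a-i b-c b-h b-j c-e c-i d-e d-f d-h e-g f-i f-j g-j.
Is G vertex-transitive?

Yes

G is 3-regular on 10 vertices with no triangles and no 4-cycles (girth 5): this is the Petersen graph. It is a classical fact that the Petersen graph has automorphism group S_5 (order 120), arising from its description as the Kneser graph K(5,2). Under this action every vertex can be carried to every other, so G is vertex-transitive.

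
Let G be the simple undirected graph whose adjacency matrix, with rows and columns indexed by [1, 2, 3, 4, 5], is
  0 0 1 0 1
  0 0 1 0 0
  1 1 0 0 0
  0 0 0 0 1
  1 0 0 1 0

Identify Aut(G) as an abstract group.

C_2

The degree sequence is [2, 1, 2, 1, 2]; the two degree-1 vertices 2 and 4 are the ends of a path, so G = P_5. A path has exactly one nontrivial symmetry — reversal — giving Aut(G) of order 2.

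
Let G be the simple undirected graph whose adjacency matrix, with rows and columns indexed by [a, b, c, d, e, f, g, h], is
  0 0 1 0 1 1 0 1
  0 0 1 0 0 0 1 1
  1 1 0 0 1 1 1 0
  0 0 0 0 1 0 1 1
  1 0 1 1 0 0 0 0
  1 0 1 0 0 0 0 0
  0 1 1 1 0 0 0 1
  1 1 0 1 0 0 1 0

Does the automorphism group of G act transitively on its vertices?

No

Vertex c is the only vertex of degree 5, so every automorphism fixes it; G is not vertex-transitive.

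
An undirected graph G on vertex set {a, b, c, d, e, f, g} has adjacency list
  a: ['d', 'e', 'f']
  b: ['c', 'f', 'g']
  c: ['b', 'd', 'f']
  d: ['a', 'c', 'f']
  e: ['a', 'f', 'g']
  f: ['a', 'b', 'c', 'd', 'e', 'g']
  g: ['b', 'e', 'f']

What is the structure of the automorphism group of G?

D_6

Vertex f is the unique vertex of degree 6; the remaining 6 vertices each have degree 3 and induce a cycle, so G is the wheel on 7 vertices with hub f. With the hub fixed, the remaining symmetry is that of the rim cycle C_6, giving the dihedral group D_6.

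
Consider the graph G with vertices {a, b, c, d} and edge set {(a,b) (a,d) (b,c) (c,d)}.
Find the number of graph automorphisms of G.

8

G is 2-regular and bipartite on 2^2 = 4 vertices with girth 4; it is the hypercube graph Q_2. Aut(Q_2) consists of the signed permutations of the 2 coordinate axes: 2! permutations times 2^2 sign flips, so |Aut| = 2^2·2! = 8.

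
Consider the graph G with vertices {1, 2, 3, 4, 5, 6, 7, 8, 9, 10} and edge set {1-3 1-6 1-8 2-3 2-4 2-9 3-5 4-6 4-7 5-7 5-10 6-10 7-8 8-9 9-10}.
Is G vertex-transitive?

G is 3-regular on 10 vertices with no triangles and no 4-cycles (girth 5): this is the Petersen graph. It is a classical fact that the Petersen graph has automorphism group S_5 (order 120), arising from its description as the Kneser graph K(5,2). This group acts transitively on the 10 vertices.

Yes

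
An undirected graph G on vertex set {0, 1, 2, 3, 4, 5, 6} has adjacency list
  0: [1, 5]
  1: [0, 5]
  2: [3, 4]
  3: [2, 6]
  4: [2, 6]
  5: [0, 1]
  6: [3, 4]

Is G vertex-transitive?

G has two connected components, {2, 3, 4, 6} and {0, 1, 5}; each is 2-regular, so G = C_4 ⊔ C_3. The orbit of 0 under Aut(G) is {0, 1, 5}, which does not contain 2, so G is not vertex-transitive.

No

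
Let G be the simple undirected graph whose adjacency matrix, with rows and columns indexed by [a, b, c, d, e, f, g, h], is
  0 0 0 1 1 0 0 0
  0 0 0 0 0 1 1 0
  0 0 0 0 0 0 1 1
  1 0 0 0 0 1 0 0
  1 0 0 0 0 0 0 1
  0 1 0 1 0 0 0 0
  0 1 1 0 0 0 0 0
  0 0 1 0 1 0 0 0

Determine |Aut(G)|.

Every vertex has degree 2 and the graph is connected, so G is the 8-cycle C_8. C_8 has 8 rotations and 8 reflections, so Aut(C_8) ≅ D_8 of order 16.

16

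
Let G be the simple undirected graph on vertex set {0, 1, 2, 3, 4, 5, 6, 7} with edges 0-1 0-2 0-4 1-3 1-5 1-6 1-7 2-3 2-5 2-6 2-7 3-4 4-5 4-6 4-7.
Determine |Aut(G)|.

The vertices split by degree into {1, 2, 4} (degree 5) and {0, 3, 5, 6, 7} (degree 3); every edge runs between the two parts, so G is the complete bipartite graph K_{3,5}. The parts have unequal sizes, so no automorphism swaps them; each part is permuted independently, giving S_5 × S_3 of order 5!·3! = 720.

720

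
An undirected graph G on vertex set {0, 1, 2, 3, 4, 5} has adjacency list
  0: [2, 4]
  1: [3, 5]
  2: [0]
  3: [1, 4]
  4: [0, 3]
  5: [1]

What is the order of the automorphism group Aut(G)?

The degree sequence is [2, 2, 1, 2, 2, 1]; the two degree-1 vertices 2 and 5 are the ends of a path, so G = P_6. The only nontrivial automorphism of a path is the end-to-end reflection, so Aut(G) ≅ Z_2.

2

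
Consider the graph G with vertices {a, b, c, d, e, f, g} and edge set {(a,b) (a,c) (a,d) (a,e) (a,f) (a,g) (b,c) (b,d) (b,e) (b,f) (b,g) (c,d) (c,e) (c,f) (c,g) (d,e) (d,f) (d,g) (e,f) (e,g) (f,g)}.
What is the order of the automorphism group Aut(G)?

5040

All 7 vertices are pairwise adjacent: G = K_7. Any permutation of the 7 vertices preserves K_7, so Aut(K_7) = S_7 of order 7! = 5040.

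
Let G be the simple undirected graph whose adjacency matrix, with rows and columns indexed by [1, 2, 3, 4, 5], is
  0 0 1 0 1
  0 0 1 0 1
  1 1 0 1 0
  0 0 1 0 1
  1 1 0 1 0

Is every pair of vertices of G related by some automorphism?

Automorphisms preserve degree, but G has vertices of degree 2 and vertices of degree 3; no automorphism maps one to the other, so G is not vertex-transitive.

No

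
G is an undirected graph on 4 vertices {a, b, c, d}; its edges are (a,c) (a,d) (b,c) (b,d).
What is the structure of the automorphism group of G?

the hyperoctahedral group B_2

G is 2-regular and bipartite on 2^2 = 4 vertices with girth 4; it is the hypercube graph Q_2. Aut(Q_2) consists of the signed permutations of the 2 coordinate axes: 2! permutations times 2^2 sign flips, so |Aut| = 2^2·2! = 8.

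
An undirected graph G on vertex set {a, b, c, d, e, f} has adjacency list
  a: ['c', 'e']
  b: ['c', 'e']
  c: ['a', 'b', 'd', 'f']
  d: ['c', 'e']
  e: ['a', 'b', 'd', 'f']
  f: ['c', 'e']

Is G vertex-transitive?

No

Automorphisms preserve degree, but G has vertices of degree 2 and vertices of degree 4; no automorphism maps one to the other, so G is not vertex-transitive.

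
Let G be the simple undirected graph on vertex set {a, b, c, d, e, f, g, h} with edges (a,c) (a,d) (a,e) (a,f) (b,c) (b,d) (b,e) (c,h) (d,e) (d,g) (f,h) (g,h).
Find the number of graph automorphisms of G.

The degree sequence is [4, 3, 3, 4, 3, 2, 2, 3]. Checking the degree-preserving permutations of the vertex set shows that none except the identity preserves every edge, so Aut(G) is trivial.

1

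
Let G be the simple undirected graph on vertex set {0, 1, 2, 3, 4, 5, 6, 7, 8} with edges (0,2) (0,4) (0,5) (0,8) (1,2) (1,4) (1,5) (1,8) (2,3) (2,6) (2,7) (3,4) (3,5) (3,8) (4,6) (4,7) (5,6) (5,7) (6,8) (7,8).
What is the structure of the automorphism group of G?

The vertices split by degree into {2, 4, 5, 8} (degree 5) and {0, 1, 3, 6, 7} (degree 4); every edge runs between the two parts, so G is the complete bipartite graph K_{4,5}. Automorphisms preserve the bipartition setwise (since the parts differ in size) and act as S_4 × S_5 within it; |Aut| = 2880.

S_4 × S_5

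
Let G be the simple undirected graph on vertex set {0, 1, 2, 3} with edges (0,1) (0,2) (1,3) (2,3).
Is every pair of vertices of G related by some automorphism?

Every vertex has degree 2 and the graph is connected, so G is the 4-cycle C_4. C_4 has 4 rotations and 4 reflections, so Aut(C_4) ≅ D_4 of order 8. This group acts transitively on the 4 vertices.

Yes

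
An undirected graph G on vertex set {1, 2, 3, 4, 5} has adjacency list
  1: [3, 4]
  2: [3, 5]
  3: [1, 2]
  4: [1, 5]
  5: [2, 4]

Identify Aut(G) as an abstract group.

G is 2-regular and connected on 5 vertices, i.e. the cycle C_5. The automorphisms of the 5-cycle are exactly the symmetries of a regular 5-gon: the dihedral group D_5, |D_5| = 10.

the dihedral group of order 10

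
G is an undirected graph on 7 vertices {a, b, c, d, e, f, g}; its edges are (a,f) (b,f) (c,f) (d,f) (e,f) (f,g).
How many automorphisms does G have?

720

Vertex f has degree 6 and every other vertex has degree 1, so G is the star K_{1,6} with centre f. The 6 leaves are pairwise interchangeable while the centre is fixed, giving Aut(G) = S_6.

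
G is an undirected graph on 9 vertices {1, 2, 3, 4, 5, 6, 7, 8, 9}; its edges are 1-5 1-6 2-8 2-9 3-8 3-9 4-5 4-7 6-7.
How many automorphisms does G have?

80

G has two connected components, {1, 4, 5, 6, 7} and {2, 3, 8, 9}; each is 2-regular, so G = C_5 ⊔ C_4. The components are non-isomorphic (different sizes), so Aut(G) = Aut(C_5) × Aut(C_4) = D_5 × D_4 of order 10·8 = 80.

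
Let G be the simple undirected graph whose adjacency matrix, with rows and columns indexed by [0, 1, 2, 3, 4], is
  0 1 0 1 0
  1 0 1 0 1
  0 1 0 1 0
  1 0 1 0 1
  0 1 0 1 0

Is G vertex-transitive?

Automorphisms preserve degree, but G has vertices of degree 2 and vertices of degree 3; no automorphism maps one to the other, so G is not vertex-transitive.

No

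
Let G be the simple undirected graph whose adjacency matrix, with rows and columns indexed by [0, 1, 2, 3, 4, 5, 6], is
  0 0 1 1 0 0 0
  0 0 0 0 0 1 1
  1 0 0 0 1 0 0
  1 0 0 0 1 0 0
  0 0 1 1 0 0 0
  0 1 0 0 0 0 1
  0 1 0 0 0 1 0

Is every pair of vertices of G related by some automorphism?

No

G has two connected components, {0, 2, 3, 4} and {1, 5, 6}; each is 2-regular, so G = C_4 ⊔ C_3. The orbit of 0 under Aut(G) is {0, 2, 3, 4}, which does not contain 1, so G is not vertex-transitive.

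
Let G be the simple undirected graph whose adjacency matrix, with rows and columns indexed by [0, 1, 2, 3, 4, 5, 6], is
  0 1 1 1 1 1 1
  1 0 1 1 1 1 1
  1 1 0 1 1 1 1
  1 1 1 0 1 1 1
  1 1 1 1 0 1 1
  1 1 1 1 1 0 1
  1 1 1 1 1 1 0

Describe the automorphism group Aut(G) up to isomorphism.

All 7 vertices are pairwise adjacent: G = K_7. Every bijection on the vertex set is an automorphism of K_7; hence Aut(K_7) ≅ S_7, order 5040.

S_7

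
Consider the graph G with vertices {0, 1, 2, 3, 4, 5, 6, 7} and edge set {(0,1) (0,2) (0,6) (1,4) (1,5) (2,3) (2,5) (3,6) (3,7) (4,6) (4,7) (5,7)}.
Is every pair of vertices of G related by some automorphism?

G is 3-regular and bipartite on 2^3 = 8 vertices with girth 4; it is the hypercube graph Q_3. Aut(Q_3) consists of the signed permutations of the 3 coordinate axes: 3! permutations times 2^3 sign flips, so |Aut| = 2^3·3! = 48. Under this action every vertex can be carried to every other, so G is vertex-transitive.

Yes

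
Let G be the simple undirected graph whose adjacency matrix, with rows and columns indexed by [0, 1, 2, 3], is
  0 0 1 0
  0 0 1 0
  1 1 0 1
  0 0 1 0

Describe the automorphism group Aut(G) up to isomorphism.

the symmetric group on 3 letters

Vertex 2 has degree 3 and every other vertex has degree 1, so G is the star K_{1,3} with centre 2. The 3 leaves are pairwise interchangeable while the centre is fixed, giving Aut(G) = S_3.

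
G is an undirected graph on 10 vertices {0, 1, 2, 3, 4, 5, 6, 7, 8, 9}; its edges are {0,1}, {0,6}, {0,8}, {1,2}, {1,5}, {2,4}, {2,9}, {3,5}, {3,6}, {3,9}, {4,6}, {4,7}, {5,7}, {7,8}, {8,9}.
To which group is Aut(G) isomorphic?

G is 3-regular on 10 vertices with no triangles and no 4-cycles (girth 5): this is the Petersen graph. It is a classical fact that the Petersen graph has automorphism group S_5 (order 120), arising from its description as the Kneser graph K(5,2).

S_5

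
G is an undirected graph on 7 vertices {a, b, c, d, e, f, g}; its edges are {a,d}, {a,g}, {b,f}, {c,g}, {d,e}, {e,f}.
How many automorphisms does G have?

The degree sequence is [2, 1, 1, 2, 2, 2, 2]; the two degree-1 vertices b and c are the ends of a path, so G = P_7. A path has exactly one nontrivial symmetry — reversal — giving Aut(G) of order 2.

2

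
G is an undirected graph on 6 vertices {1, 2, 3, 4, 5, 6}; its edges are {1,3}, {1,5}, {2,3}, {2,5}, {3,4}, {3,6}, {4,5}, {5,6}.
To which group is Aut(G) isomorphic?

The vertices split by degree into {3, 5} (degree 4) and {1, 2, 4, 6} (degree 2); every edge runs between the two parts, so G is the complete bipartite graph K_{2,4}. Automorphisms preserve the bipartition setwise (since the parts differ in size) and act as S_2 × S_4 within it; |Aut| = 48.

S_2 × S_4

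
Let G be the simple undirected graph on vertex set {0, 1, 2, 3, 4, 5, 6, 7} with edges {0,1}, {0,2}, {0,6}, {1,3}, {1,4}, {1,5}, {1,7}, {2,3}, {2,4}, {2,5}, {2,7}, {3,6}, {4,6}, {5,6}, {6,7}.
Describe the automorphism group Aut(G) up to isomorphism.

The vertices split by degree into {1, 2, 6} (degree 5) and {0, 3, 4, 5, 7} (degree 3); every edge runs between the two parts, so G is the complete bipartite graph K_{3,5}. The parts have unequal sizes, so no automorphism swaps them; each part is permuted independently, giving S_3 × S_5 of order 3!·5! = 720.

S_3 × S_5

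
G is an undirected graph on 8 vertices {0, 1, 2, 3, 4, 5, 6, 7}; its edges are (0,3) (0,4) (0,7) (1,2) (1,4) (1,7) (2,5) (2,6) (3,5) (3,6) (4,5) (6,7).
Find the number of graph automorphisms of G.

48

G is 3-regular and bipartite on 2^3 = 8 vertices with girth 4; it is the hypercube graph Q_3. The symmetry group of the 3-cube is the hyperoctahedral group B_3 = Z_2 ≀ S_3, of order 2^3·3! = 48.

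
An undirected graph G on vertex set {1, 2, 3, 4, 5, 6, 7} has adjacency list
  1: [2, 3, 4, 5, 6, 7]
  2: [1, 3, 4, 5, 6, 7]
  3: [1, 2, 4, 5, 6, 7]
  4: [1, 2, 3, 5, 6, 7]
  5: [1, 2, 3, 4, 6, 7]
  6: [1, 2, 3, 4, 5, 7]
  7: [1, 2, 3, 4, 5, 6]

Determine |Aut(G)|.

Every vertex has degree 6, so G is the complete graph K_7. Every bijection on the vertex set is an automorphism of K_7; hence Aut(K_7) ≅ S_7, order 5040.

5040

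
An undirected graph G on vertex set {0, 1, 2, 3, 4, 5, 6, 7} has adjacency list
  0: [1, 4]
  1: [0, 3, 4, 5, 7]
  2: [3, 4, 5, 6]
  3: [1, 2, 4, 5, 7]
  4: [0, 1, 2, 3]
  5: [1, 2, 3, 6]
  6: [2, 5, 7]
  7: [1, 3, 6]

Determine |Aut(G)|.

1

Degrees alone do not determine every vertex (e.g. 1 and 3 both have degree 5), but their neighbour-degree multisets differ: N(1) has degrees [2, 3, 4, 4, 5] while N(3) has degrees [3, 4, 4, 4, 5]. Repeating this refinement separates all vertices, so the only automorphism is the identity.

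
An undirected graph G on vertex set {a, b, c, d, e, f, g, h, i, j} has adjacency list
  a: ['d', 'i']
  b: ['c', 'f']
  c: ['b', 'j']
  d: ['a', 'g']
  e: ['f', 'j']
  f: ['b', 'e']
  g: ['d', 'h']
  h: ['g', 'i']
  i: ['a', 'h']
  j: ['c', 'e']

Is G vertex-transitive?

Yes

G has two connected components, {a, d, g, h, i} and {b, c, e, f, j}; each is 2-regular, so G = C_5 ⊔ C_5. With two isomorphic components, Aut(G) = Aut(C_5) ≀ S_2 = (D_5 × D_5) ⋊ Z_2: permute each cycle by D_5, then optionally swap the two cycles. Order 2·(2·5)² = 200. This group acts transitively on the 10 vertices.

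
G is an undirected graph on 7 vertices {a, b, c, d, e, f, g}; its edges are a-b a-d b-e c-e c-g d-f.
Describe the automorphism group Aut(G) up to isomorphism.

the cyclic group of order 2

The degree sequence is [2, 2, 2, 2, 2, 1, 1]; the two degree-1 vertices f and g are the ends of a path, so G = P_7. The only nontrivial automorphism of a path is the end-to-end reflection, so Aut(G) ≅ Z_2.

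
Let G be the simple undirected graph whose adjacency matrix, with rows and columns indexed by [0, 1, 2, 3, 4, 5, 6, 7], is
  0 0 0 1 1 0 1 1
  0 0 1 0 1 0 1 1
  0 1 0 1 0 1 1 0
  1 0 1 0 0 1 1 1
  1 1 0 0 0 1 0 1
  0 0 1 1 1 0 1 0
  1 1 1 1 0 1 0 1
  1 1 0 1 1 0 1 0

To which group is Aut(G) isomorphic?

1

The degree sequence is [4, 4, 4, 5, 4, 4, 6, 5]. Checking the degree-preserving permutations of the vertex set shows that none except the identity preserves every edge, so Aut(G) is trivial.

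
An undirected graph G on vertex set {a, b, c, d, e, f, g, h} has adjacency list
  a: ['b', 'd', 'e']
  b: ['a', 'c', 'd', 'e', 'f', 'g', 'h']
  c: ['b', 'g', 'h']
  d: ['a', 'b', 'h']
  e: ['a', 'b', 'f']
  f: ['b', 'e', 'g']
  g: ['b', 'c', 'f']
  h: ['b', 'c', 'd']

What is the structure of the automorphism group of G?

Vertex b is the unique vertex of degree 7; the remaining 7 vertices each have degree 3 and induce a cycle, so G is the wheel on 8 vertices with hub b. With the hub fixed, the remaining symmetry is that of the rim cycle C_7, giving the dihedral group D_7.

D_7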